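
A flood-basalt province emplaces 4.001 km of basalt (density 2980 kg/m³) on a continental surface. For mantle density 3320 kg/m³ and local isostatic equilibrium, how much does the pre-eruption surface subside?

Subaerial loading: s = t ρ_load / ρ_m.
s = 4.001 km × 2980/3320 = 3.59 km.

3.59 km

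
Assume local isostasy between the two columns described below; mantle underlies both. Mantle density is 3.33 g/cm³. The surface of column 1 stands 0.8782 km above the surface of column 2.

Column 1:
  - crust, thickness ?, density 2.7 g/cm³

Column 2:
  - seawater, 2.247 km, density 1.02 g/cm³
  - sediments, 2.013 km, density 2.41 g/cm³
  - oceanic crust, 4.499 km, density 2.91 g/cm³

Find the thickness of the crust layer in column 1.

Take the compensation level at the base of the deeper column (depth z_c below the surface of column 1) and equate Σ ρ_i t_i down to z_c; mantle fills any gap and the z_c terms cancel.
Column 1: x×2.7 + (z_c − 0 − x)×3.33
Column 2: 0.8782×0 + 2.247×1.02 + 2.013×2.41 + 4.499×2.91 + (z_c − 0.8782 − 8.759)×3.33
The z_c×3.33 term appears on both sides and cancels. Collect the known terms of each column as K = Σ(ρt)_known − 3.33 × (depth of known layers): K_1 = 0 − 3.33×0 = 0; K_2 = 20.23536 − 3.33×(0.8782 + 8.759) = −11.856516.
Balance: K_1 − x×(3.33 − 2.7) = K_2, so x = (K_1 − K_2)/(3.33 − 2.7) = 11.8565/0.63 = 18.8 km.

18.8 km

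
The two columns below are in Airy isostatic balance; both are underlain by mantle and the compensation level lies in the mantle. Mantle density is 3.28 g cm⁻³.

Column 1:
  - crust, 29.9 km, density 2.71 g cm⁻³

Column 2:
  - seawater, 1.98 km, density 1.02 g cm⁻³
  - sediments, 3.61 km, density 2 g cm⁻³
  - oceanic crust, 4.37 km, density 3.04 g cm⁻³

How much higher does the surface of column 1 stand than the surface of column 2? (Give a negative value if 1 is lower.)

2.1 km

For any compensation level in the mantle, the mantle terms cancel and isostasy reduces to e = (Σt_1 − Σt_2) − (Σ(ρt)_1 − Σ(ρt)_2) / ρ_m.
Σt_1 = 29.9 km; Σt_2 = 9.96 km; Σ(ρt)_1 = 81.029; Σ(ρt)_2 = 22.5244 (in km·g cm⁻³).
e = (29.9 − 9.96) − (81.029 − 22.5244) / 3.28 = 2.1 km.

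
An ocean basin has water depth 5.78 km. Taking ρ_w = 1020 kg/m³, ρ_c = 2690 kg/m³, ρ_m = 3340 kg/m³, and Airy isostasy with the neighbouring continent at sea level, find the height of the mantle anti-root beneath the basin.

14.9 km

Isostatic balance requires: replacing crust with seawater at the top is compensated by replacing crust with mantle at the base: d (ρ_c − ρ_w) = a (ρ_m − ρ_c).
a = d (ρ_c − ρ_w)/(ρ_m − ρ_c) = 5.78 km × 1670/650 = 14.9 km.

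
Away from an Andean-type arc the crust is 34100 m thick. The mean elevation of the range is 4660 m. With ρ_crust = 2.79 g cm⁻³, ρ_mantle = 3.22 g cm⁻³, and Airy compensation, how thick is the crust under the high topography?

69000 m

Root depth r = h ρ_c / (ρ_m − ρ_c) = 4660 m × 2.79 / 0.43 = 30240 m.
Total thickness = T + h + r = 34100 m + 4660 m + 30240 m = 69000 m.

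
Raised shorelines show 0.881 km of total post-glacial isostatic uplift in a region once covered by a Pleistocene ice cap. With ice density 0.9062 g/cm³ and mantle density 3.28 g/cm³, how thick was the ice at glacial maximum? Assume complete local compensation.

u = t ρ_ice/ρ_m → t = u ρ_m/ρ_ice = 0.881 km × 3.28/0.9062 = 3.19 km.

3.19 km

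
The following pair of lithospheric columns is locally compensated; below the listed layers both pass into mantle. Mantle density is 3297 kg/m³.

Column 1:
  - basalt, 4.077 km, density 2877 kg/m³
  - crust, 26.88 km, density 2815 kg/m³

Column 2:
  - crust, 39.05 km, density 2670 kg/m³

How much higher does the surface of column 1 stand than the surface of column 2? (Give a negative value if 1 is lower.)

−2.98 km

For any compensation level in the mantle, the mantle terms cancel and isostasy reduces to e = (Σt_1 − Σt_2) − (Σ(ρt)_1 − Σ(ρt)_2) / ρ_m.
Σt_1 = 30.957 km; Σt_2 = 39.05 km; Σ(ρt)_1 = 87396.729; Σ(ρt)_2 = 104263.5 (in km·kg/m³).
e = (30.957 − 39.05) − (87396.729 − 104263.5) / 3297 = −2.98 km.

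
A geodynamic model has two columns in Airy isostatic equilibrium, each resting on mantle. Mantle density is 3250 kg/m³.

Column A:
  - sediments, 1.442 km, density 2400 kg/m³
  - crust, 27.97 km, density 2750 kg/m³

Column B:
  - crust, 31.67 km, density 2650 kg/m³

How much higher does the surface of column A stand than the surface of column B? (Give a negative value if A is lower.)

−1.17 km

For any compensation level in the mantle, the mantle terms cancel and isostasy reduces to e = (Σt_A − Σt_B) − (Σ(ρt)_A − Σ(ρt)_B) / ρ_m.
Σt_A = 29.412 km; Σt_B = 31.67 km; Σ(ρt)_A = 80378.3; Σ(ρt)_B = 83925.5 (in km·kg/m³).
e = (29.412 − 31.67) − (80378.3 − 83925.5) / 3250 = −1.17 km.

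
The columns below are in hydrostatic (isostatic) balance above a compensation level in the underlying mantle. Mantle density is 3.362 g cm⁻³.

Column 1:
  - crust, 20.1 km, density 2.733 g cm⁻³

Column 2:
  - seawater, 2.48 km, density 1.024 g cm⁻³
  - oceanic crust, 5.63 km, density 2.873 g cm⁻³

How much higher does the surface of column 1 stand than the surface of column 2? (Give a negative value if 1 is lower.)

For any compensation level in the mantle, the mantle terms cancel and isostasy reduces to e = (Σt_1 − Σt_2) − (Σ(ρt)_1 − Σ(ρt)_2) / ρ_m.
Σt_1 = 20.1 km; Σt_2 = 8.11 km; Σ(ρt)_1 = 54.9333; Σ(ρt)_2 = 18.71451 (in km·g cm⁻³).
e = (20.1 − 8.11) − (54.9333 − 18.71451) / 3.362 = 1.22 km.

1.22 km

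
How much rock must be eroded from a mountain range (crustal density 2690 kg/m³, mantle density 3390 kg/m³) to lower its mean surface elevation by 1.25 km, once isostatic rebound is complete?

6.05 km

Net drop Δ = e − u = e − e ρ_c/ρ_m = e (ρ_m − ρ_c)/ρ_m.
e = Δ ρ_m/(ρ_m − ρ_c) = 1.25 km × 3390/700 = 6.05 km.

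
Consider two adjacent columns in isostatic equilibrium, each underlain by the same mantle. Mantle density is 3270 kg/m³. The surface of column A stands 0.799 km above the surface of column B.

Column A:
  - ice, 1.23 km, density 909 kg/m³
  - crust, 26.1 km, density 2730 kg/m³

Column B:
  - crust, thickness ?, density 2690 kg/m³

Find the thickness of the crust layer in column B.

24.8 km

Take the compensation level at the base of the deeper column (depth z_c below the surface of column A) and equate Σ ρ_i t_i down to z_c; mantle fills any gap and the z_c terms cancel.
Column A: 1.23×909 + 26.1×2730 + (z_c − 27.33)×3270
Column B: 0.799×0 + x×2690 + (z_c − 0.799 − 0 − x)×3270
The z_c×3270 term appears on both sides and cancels. Collect the known terms of each column as K = Σ(ρt)_known − 3270 × (depth of known layers): K_A = 72371.07 − 3270×27.33 = −16998.03; K_B = 0 − 3270×(0.799 + 0) = −2612.73.
Balance: K_A = K_B − x×(3270 − 2690), so x = (K_B − K_A)/(3270 − 2690) = 14385.3/580 = 24.8 km.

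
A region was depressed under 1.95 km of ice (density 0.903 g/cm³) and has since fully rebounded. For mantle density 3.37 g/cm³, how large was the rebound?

0.523 km

Removing the load lets mantle flow back in; uplift u satisfies ρ_ice t = ρ_m u.
u = t ρ_ice/ρ_m = 1.95 km × 0.903/3.37 = 0.523 km.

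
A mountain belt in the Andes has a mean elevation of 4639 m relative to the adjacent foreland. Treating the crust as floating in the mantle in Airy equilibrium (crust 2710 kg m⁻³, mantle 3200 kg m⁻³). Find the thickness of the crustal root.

25700 m

Isostatic balance requires: the weight of the topography is balanced by the buoyancy of the root, ρ_c h = (ρ_m − ρ_c) r.
r = h · ρ_c / (ρ_m − ρ_c) = 4639 m × 2710 / (3200 − 2710) = 25700 m.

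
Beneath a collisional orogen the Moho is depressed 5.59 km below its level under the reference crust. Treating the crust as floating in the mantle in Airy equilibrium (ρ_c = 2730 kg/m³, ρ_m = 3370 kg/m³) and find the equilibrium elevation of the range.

1.31 km

By Archimedes' principle applied to the lithosphere: ρ_c h = (ρ_m − ρ_c) r.
h = r (ρ_m − ρ_c) / ρ_c = 5.59 km × (3370 − 2730) / 2730 = 1.31 km.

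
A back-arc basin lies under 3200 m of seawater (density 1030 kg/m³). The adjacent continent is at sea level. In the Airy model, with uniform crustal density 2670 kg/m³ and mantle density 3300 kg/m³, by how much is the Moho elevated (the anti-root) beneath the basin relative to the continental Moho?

8330 m

Equating mass per unit area of the two columns: replacing crust with seawater at the top is compensated by replacing crust with mantle at the base: d (ρ_c − ρ_w) = a (ρ_m − ρ_c).
a = d (ρ_c − ρ_w)/(ρ_m − ρ_c) = 3200 m × 1640/630 = 8330 m.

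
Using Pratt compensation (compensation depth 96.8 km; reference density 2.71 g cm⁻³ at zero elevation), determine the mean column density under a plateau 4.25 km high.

Pratt balance: ρ_ref D = ρ (D + h).
ρ = ρ_ref D/(D + h) = 2.71 × 96.8 km/(96.8 km + 4.25 km) = 2.6 g cm⁻³.

2.6 g cm⁻³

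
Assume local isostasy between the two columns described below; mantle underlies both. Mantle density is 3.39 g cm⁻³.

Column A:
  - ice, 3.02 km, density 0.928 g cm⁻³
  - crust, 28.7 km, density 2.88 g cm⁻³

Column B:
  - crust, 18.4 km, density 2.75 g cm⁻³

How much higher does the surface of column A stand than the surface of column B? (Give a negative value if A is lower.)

For any compensation level in the mantle, the mantle terms cancel and isostasy reduces to e = (Σt_A − Σt_B) − (Σ(ρt)_A − Σ(ρt)_B) / ρ_m.
Σt_A = 31.72 km; Σt_B = 18.4 km; Σ(ρt)_A = 85.45856; Σ(ρt)_B = 50.6 (in km·g cm⁻³).
e = (31.72 − 18.4) − (85.45856 − 50.6) / 3.39 = 3.04 km.

3.04 km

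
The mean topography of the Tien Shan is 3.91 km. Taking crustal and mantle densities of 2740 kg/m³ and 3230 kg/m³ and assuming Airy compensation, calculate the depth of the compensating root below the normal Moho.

Isostatic balance requires: the weight of the topography is balanced by the buoyancy of the root, ρ_c h = (ρ_m − ρ_c) r.
r = h · ρ_c / (ρ_m − ρ_c) = 3.91 km × 2740 / (3230 − 2740) = 21.9 km.

21.9 km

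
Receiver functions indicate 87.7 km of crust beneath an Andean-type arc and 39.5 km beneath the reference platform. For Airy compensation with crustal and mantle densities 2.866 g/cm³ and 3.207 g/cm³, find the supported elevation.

5.13 km

Excess crust Δ = 87.7 km − 39.5 km = 48.2 km, split between elevation h and root r with h + r = Δ.
Airy balance ρ_c h = (ρ_m − ρ_c) r gives r = h ρ_c/(ρ_m − ρ_c), so h (1 + ρ_c/(ρ_m − ρ_c)) = Δ, i.e. h = Δ (ρ_m − ρ_c)/ρ_m.
h = 48.2 km × 0.341/3.207 = 5.13 km.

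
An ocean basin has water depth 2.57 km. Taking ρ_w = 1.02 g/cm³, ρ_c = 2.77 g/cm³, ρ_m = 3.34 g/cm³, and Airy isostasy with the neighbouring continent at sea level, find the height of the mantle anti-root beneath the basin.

7.89 km

For local isostatic compensation: replacing crust with seawater at the top is compensated by replacing crust with mantle at the base: d (ρ_c − ρ_w) = a (ρ_m − ρ_c).
a = d (ρ_c − ρ_w)/(ρ_m − ρ_c) = 2.57 km × 1.75/0.57 = 7.89 km.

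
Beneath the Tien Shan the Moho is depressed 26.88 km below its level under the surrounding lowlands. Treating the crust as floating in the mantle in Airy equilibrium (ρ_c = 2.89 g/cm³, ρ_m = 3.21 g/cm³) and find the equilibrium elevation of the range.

Balancing pressure at the compensation depth: ρ_c h = (ρ_m − ρ_c) r.
h = r (ρ_m − ρ_c) / ρ_c = 26.88 km × (3.21 − 2.89) / 2.89 = 2.98 km.

2.98 km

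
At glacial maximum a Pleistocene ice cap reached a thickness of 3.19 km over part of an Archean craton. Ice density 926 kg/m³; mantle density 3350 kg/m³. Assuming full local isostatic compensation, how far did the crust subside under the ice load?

By Archimedes' principle applied to the lithosphere: the ice load ρ_ice t is balanced by mantle displaced below, ρ_m s.
s = t ρ_ice / ρ_m = 3.19 km × 926/3350 = 0.882 km.

0.882 km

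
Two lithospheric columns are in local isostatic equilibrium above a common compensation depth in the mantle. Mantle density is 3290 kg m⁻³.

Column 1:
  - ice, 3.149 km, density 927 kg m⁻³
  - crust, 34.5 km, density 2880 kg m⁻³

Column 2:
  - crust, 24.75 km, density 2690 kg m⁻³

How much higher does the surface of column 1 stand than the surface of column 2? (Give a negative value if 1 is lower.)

2.05 km

For any compensation level in the mantle, the mantle terms cancel and isostasy reduces to e = (Σt_1 − Σt_2) − (Σ(ρt)_1 − Σ(ρt)_2) / ρ_m.
Σt_1 = 37.649 km; Σt_2 = 24.75 km; Σ(ρt)_1 = 102279.123; Σ(ρt)_2 = 66577.5 (in km·kg m⁻³).
e = (37.649 − 24.75) − (102279.123 − 66577.5) / 3290 = 2.05 km.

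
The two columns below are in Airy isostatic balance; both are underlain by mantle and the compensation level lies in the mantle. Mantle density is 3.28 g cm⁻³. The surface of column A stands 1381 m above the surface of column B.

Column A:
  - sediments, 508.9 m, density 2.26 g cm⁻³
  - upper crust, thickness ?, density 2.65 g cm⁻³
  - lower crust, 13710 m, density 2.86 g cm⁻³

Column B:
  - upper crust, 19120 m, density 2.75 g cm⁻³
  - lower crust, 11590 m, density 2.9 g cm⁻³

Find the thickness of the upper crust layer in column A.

20300 m

Take the compensation level at the base of the deeper column (depth z_c below the surface of column A) and equate Σ ρ_i t_i down to z_c; mantle fills any gap and the z_c terms cancel.
Column A: 508.9×2.26 + x×2.65 + 13710×2.86 + (z_c − 14218.9 − x)×3.28
Column B: 1381×0 + 19120×2.75 + 11590×2.9 + (z_c − 1381 − 30710)×3.28
The z_c×3.28 term appears on both sides and cancels. Collect the known terms of each column as K = Σ(ρt)_known − 3.28 × (depth of known layers): K_A = 40360.714 − 3.28×14218.9 = −6277.278; K_B = 86191 − 3.28×(1381 + 30710) = −19067.48.
Balance: K_A − x×(3.28 − 2.65) = K_B, so x = (K_A − K_B)/(3.28 − 2.65) = 12790.2/0.63 = 20300 m.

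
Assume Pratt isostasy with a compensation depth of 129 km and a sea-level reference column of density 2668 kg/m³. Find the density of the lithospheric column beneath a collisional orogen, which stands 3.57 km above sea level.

2600 kg/m³

Pratt balance: ρ_ref D = ρ (D + h).
ρ = ρ_ref D/(D + h) = 2668 × 129 km/(129 km + 3.57 km) = 2600 kg/m³.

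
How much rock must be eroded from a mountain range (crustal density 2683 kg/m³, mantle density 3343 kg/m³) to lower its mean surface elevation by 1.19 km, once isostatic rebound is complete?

6.03 km

Net drop Δ = e − u = e − e ρ_c/ρ_m = e (ρ_m − ρ_c)/ρ_m.
e = Δ ρ_m/(ρ_m − ρ_c) = 1.19 km × 3343/660 = 6.03 km.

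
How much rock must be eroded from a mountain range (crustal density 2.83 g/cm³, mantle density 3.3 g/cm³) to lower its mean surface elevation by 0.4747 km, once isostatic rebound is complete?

Net drop Δ = e − u = e − e ρ_c/ρ_m = e (ρ_m − ρ_c)/ρ_m.
e = Δ ρ_m/(ρ_m − ρ_c) = 0.4747 km × 3.3/0.47 = 3.33 km.

3.33 km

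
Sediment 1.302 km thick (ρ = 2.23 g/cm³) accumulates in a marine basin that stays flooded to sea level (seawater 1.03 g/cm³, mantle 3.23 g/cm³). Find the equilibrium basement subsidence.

0.71 km

Submarine loading: the sediment displaces seawater, and the subsidence is in turn flooded, so s (ρ_m − ρ_w) = t (ρ_sed − ρ_w).
s = 1.302 km × (2.23 − 1.03) / (3.23 − 1.03) = 0.71 km.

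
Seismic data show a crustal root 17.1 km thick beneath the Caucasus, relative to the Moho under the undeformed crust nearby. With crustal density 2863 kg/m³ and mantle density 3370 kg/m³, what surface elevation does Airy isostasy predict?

3.03 km

Equating mass per unit area of the two columns: ρ_c h = (ρ_m − ρ_c) r.
h = r (ρ_m − ρ_c) / ρ_c = 17.1 km × (3370 − 2863) / 2863 = 3.03 km.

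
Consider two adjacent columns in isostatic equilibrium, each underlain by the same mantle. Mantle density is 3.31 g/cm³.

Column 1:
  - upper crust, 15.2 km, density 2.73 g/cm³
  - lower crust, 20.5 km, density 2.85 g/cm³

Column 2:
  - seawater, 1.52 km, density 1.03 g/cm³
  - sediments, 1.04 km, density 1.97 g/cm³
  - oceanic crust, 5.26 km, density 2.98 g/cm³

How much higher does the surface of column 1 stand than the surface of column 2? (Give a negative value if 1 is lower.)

3.52 km

For any compensation level in the mantle, the mantle terms cancel and isostasy reduces to e = (Σt_1 − Σt_2) − (Σ(ρt)_1 − Σ(ρt)_2) / ρ_m.
Σt_1 = 35.7 km; Σt_2 = 7.82 km; Σ(ρt)_1 = 99.921; Σ(ρt)_2 = 19.2892 (in km·g/cm³).
e = (35.7 − 7.82) − (99.921 − 19.2892) / 3.31 = 3.52 km.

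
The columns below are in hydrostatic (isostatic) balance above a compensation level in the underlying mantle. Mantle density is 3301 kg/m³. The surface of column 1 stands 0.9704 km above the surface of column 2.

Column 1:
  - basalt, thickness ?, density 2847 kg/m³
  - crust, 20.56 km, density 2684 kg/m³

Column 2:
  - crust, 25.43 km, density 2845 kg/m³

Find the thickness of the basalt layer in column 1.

4.66 km

Take the compensation level at the base of the deeper column (depth z_c below the surface of column 1) and equate Σ ρ_i t_i down to z_c; mantle fills any gap and the z_c terms cancel.
Column 1: x×2847 + 20.56×2684 + (z_c − 20.56 − x)×3301
Column 2: 0.9704×0 + 25.43×2845 + (z_c − 0.9704 − 25.43)×3301
The z_c×3301 term appears on both sides and cancels. Collect the known terms of each column as K = Σ(ρt)_known − 3301 × (depth of known layers): K_1 = 55183.04 − 3301×20.56 = −12685.52; K_2 = 72348.35 − 3301×(0.9704 + 25.43) = −14799.3704.
Balance: K_1 − x×(3301 − 2847) = K_2, so x = (K_1 − K_2)/(3301 − 2847) = 2113.85/454 = 4.66 km.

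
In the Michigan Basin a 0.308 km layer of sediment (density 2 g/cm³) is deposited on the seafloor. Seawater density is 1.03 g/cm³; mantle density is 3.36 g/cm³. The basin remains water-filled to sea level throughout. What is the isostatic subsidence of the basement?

Submarine loading: the sediment displaces seawater, and the subsidence is in turn flooded, so s (ρ_m − ρ_w) = t (ρ_sed − ρ_w).
s = 0.308 km × (2 − 1.03) / (3.36 − 1.03) = 0.128 km.

0.128 km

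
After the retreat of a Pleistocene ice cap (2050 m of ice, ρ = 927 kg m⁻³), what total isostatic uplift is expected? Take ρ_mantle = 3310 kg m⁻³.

Removing the load lets mantle flow back in; uplift u satisfies ρ_ice t = ρ_m u.
u = t ρ_ice/ρ_m = 2050 m × 927/3310 = 574 m.

574 m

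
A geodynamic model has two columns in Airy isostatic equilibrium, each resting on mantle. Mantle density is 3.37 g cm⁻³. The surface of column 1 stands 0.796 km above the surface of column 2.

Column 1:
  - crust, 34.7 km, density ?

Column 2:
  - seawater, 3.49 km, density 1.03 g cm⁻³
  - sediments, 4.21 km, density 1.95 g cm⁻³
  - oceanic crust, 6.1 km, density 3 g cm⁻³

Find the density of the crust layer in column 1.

Take the compensation level at the base of the deeper column (depth z_c below the surface of column 1) and equate Σ ρ_i t_i down to z_c; mantle fills any gap and the z_c terms cancel.
Column 1: 34.7×ρ + (z_c − 34.7)×3.37
Column 2: 0.796×0 + 3.49×1.03 + 4.21×1.95 + 6.1×3 + (z_c − 0.796 − 13.8)×3.37
The z_c×3.37 term appears on both sides and cancels. Collect the known terms of each column as K = Σ(ρt)_known − 3.37 × (depth of known layers): K_1 = 0 − 3.37×34.7 = −116.939; K_2 = 30.1042 − 3.37×(0.796 + 13.8) = −19.08432.
Balance: K_1 + 34.7×ρ = K_2, so ρ = (K_2 − K_1)/34.7 = 97.8547/34.7 = 2.82 g cm⁻³.

2.82 g cm⁻³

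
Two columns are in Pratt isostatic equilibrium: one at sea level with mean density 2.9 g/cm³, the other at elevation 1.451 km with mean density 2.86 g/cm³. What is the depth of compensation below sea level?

ρ_ref D = ρ (D + h) → D (ρ_ref − ρ) = ρ h.
D = ρ h/(ρ_ref − ρ) = 2.86 × 1.451 km/(2.9 − 2.86) = 104 km.

104 km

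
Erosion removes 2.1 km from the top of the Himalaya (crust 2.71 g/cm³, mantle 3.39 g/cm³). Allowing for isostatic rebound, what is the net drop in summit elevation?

Rebound u = e ρ_c/ρ_m = 2.1 km × 2.71/3.39 = 1.679 km.
Net surface drop = e − u = 2.1 km − 1.679 km = e (ρ_m − ρ_c)/ρ_m = 0.421 km.

0.421 km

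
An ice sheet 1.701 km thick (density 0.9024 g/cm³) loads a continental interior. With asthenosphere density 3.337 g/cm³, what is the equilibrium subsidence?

By Archimedes' principle applied to the lithosphere: the ice load ρ_ice t is balanced by mantle displaced below, ρ_m s.
s = t ρ_ice / ρ_m = 1.701 km × 0.9024/3.337 = 0.46 km.

0.46 km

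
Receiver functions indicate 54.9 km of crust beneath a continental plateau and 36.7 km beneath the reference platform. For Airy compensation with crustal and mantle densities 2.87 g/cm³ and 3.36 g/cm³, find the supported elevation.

Excess crust Δ = 54.9 km − 36.7 km = 18.2 km, split between elevation h and root r with h + r = Δ.
Airy balance ρ_c h = (ρ_m − ρ_c) r gives r = h ρ_c/(ρ_m − ρ_c), so h (1 + ρ_c/(ρ_m − ρ_c)) = Δ, i.e. h = Δ (ρ_m − ρ_c)/ρ_m.
h = 18.2 km × 0.49/3.36 = 2.65 km.

2.65 km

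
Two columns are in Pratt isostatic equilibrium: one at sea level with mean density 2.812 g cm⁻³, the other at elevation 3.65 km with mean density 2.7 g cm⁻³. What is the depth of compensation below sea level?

88 km

ρ_ref D = ρ (D + h) → D (ρ_ref − ρ) = ρ h.
D = ρ h/(ρ_ref − ρ) = 2.7 × 3.65 km/(2.812 − 2.7) = 88 km.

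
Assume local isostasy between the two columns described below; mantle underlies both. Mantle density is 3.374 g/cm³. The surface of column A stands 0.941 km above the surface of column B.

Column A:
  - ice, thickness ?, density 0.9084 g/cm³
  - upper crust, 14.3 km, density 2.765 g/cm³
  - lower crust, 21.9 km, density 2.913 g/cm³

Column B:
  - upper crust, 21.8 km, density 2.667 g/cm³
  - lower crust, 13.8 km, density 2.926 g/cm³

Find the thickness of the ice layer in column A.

2.42 km

Take the compensation level at the base of the deeper column (depth z_c below the surface of column A) and equate Σ ρ_i t_i down to z_c; mantle fills any gap and the z_c terms cancel.
Column A: x×0.9084 + 14.3×2.765 + 21.9×2.913 + (z_c − 36.2 − x)×3.374
Column B: 0.941×0 + 21.8×2.667 + 13.8×2.926 + (z_c − 0.941 − 35.6)×3.374
The z_c×3.374 term appears on both sides and cancels. Collect the known terms of each column as K = Σ(ρt)_known − 3.374 × (depth of known layers): K_A = 103.3342 − 3.374×36.2 = −18.8046; K_B = 98.5194 − 3.374×(0.941 + 35.6) = −24.769934.
Balance: K_A − x×(3.374 − 0.9084) = K_B, so x = (K_A − K_B)/(3.374 − 0.9084) = 5.96533/2.4656 = 2.42 km.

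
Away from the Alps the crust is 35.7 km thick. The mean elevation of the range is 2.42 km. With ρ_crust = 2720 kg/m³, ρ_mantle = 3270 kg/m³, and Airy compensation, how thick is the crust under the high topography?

Root depth r = h ρ_c / (ρ_m − ρ_c) = 2.42 km × 2720 / 550 = 11.97 km.
Total thickness = T + h + r = 35.7 km + 2.42 km + 11.97 km = 50.1 km.

50.1 km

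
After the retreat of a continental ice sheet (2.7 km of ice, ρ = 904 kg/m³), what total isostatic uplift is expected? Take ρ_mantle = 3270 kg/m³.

0.746 km

Removing the load lets mantle flow back in; uplift u satisfies ρ_ice t = ρ_m u.
u = t ρ_ice/ρ_m = 2.7 km × 904/3270 = 0.746 km.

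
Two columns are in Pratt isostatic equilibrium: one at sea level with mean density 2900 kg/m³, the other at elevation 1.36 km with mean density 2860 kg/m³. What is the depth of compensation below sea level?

97.2 km

ρ_ref D = ρ (D + h) → D (ρ_ref − ρ) = ρ h.
D = ρ h/(ρ_ref − ρ) = 2860 × 1.36 km/(2900 − 2860) = 97.2 km.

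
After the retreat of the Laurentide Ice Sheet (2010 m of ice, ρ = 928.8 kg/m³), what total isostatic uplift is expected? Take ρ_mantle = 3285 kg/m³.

568 m

Removing the load lets mantle flow back in; uplift u satisfies ρ_ice t = ρ_m u.
u = t ρ_ice/ρ_m = 2010 m × 928.8/3285 = 568 m.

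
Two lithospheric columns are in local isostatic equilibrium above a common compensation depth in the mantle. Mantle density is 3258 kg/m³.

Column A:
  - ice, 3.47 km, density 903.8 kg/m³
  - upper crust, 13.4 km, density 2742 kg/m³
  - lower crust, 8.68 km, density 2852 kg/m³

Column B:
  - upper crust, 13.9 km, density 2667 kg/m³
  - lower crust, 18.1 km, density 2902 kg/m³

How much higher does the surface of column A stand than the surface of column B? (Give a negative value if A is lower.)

1.21 km

For any compensation level in the mantle, the mantle terms cancel and isostasy reduces to e = (Σt_A − Σt_B) − (Σ(ρt)_A − Σ(ρt)_B) / ρ_m.
Σt_A = 25.55 km; Σt_B = 32 km; Σ(ρt)_A = 64634.346; Σ(ρt)_B = 89597.5 (in km·kg/m³).
e = (25.55 − 32) − (64634.346 − 89597.5) / 3258 = 1.21 km.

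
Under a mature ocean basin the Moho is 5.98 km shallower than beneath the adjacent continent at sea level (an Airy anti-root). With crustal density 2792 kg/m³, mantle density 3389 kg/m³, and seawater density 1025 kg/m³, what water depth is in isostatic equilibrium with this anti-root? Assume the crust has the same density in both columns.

2.02 km

Replacing a thickness d of crust by seawater at the top must be balanced by replacing crust with mantle at the base: d (ρ_c − ρ_w) = a (ρ_m − ρ_c).
d = a (ρ_m − ρ_c)/(ρ_c − ρ_w) = 5.98 km × 597/1767 = 2.02 km.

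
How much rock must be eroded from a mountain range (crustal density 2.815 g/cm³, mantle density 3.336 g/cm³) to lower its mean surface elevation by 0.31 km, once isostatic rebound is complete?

Net drop Δ = e − u = e − e ρ_c/ρ_m = e (ρ_m − ρ_c)/ρ_m.
e = Δ ρ_m/(ρ_m − ρ_c) = 0.31 km × 3.336/0.521 = 1.98 km.

1.98 km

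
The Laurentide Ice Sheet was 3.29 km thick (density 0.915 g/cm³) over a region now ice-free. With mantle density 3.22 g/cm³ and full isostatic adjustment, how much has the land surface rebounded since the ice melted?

0.935 km

Removing the load lets mantle flow back in; uplift u satisfies ρ_ice t = ρ_m u.
u = t ρ_ice/ρ_m = 3.29 km × 0.915/3.22 = 0.935 km.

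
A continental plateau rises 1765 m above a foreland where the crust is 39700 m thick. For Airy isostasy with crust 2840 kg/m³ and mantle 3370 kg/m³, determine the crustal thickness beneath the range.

Root depth r = h ρ_c / (ρ_m − ρ_c) = 1765 m × 2840 / 530 = 9458 m.
Total thickness = T + h + r = 39700 m + 1765 m + 9458 m = 50900 m.

50900 m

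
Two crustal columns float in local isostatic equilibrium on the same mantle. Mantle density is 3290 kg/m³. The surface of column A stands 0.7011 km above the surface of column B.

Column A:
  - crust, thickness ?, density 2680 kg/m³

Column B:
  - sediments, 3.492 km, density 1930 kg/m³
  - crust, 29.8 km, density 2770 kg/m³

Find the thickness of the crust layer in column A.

37 km

Take the compensation level at the base of the deeper column (depth z_c below the surface of column A) and equate Σ ρ_i t_i down to z_c; mantle fills any gap and the z_c terms cancel.
Column A: x×2680 + (z_c − 0 − x)×3290
Column B: 0.7011×0 + 3.492×1930 + 29.8×2770 + (z_c − 0.7011 − 33.292)×3290
The z_c×3290 term appears on both sides and cancels. Collect the known terms of each column as K = Σ(ρt)_known − 3290 × (depth of known layers): K_A = 0 − 3290×0 = 0; K_B = 89285.56 − 3290×(0.7011 + 33.292) = −22551.739.
Balance: K_A − x×(3290 − 2680) = K_B, so x = (K_A − K_B)/(3290 − 2680) = 22551.7/610 = 37 km.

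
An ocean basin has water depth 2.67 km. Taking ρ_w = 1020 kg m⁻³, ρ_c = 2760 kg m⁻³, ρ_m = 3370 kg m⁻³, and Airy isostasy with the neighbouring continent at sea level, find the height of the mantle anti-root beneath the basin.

In Airy isostatic equilibrium: replacing crust with seawater at the top is compensated by replacing crust with mantle at the base: d (ρ_c − ρ_w) = a (ρ_m − ρ_c).
a = d (ρ_c − ρ_w)/(ρ_m − ρ_c) = 2.67 km × 1740/610 = 7.62 km.

7.62 km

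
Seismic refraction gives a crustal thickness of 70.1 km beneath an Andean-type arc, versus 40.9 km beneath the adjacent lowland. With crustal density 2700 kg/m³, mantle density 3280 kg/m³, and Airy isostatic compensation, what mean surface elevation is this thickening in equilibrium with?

5.16 km

Excess crust Δ = 70.1 km − 40.9 km = 29.2 km, split between elevation h and root r with h + r = Δ.
Airy balance ρ_c h = (ρ_m − ρ_c) r gives r = h ρ_c/(ρ_m − ρ_c), so h (1 + ρ_c/(ρ_m − ρ_c)) = Δ, i.e. h = Δ (ρ_m − ρ_c)/ρ_m.
h = 29.2 km × 580/3280 = 5.16 km.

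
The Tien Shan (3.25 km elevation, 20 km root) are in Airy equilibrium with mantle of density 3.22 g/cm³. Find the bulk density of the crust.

ρ_c h = (ρ_m − ρ_c) r → ρ_c (h + r) = ρ_m r → ρ_c = ρ_m r / (h + r).
ρ_c = 3.22 × 20 km / (3.25 km + 20 km) = 2.77 g/cm³.

2.77 g/cm³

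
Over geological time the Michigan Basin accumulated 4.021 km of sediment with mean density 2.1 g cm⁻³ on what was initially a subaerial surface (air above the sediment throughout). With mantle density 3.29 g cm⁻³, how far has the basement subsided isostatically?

2.57 km

Subaerial load: s = t ρ_sed / ρ_m = 4.021 km × 2.1/3.29 = 2.57 km.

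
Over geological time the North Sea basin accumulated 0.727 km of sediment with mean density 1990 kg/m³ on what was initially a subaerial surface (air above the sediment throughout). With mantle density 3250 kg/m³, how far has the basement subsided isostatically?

Subaerial load: s = t ρ_sed / ρ_m = 0.727 km × 1990/3250 = 0.445 km.

0.445 km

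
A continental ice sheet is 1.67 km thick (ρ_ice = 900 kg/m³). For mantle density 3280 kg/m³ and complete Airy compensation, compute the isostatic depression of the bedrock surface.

0.458 km

Equating mass per unit area of the two columns: the ice load ρ_ice t is balanced by mantle displaced below, ρ_m s.
s = t ρ_ice / ρ_m = 1.67 km × 900/3280 = 0.458 km.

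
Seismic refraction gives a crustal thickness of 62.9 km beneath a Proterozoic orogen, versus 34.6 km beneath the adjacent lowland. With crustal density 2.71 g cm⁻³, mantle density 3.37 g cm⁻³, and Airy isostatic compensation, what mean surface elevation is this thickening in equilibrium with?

Excess crust Δ = 62.9 km − 34.6 km = 28.3 km, split between elevation h and root r with h + r = Δ.
Airy balance ρ_c h = (ρ_m − ρ_c) r gives r = h ρ_c/(ρ_m − ρ_c), so h (1 + ρ_c/(ρ_m − ρ_c)) = Δ, i.e. h = Δ (ρ_m − ρ_c)/ρ_m.
h = 28.3 km × 0.66/3.37 = 5.54 km.

5.54 km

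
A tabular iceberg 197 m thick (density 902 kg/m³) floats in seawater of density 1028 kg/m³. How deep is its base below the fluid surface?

173 m

Draft d = t ρ_obj/ρ_fluid = 197 m × 902/1028 = 173 m.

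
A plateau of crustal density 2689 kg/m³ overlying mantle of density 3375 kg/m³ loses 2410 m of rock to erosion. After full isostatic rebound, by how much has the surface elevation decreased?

Rebound u = e ρ_c/ρ_m = 2410 m × 2689/3375 = 1920 m.
Net surface drop = e − u = 2410 m − 1920 m = e (ρ_m − ρ_c)/ρ_m = 490 m.

490 m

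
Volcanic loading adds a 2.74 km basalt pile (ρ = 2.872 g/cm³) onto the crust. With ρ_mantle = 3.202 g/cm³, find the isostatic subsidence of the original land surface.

2.46 km

Subaerial loading: s = t ρ_load / ρ_m.
s = 2.74 km × 2.872/3.202 = 2.46 km.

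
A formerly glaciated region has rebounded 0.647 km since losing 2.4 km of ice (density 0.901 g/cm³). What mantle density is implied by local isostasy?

3.34 g/cm³

ρ_m = ρ_ice t / u = 0.901 × 2.4 km/0.647 km = 3.34 g/cm³.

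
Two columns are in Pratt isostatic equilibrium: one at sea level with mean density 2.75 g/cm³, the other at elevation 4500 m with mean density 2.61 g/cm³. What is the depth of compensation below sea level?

83900 m

ρ_ref D = ρ (D + h) → D (ρ_ref − ρ) = ρ h.
D = ρ h/(ρ_ref − ρ) = 2.61 × 4500 m/(2.75 − 2.61) = 83900 m.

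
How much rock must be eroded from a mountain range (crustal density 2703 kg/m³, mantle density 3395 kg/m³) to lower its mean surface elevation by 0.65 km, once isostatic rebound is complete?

Net drop Δ = e − u = e − e ρ_c/ρ_m = e (ρ_m − ρ_c)/ρ_m.
e = Δ ρ_m/(ρ_m − ρ_c) = 0.65 km × 3395/692 = 3.19 km.

3.19 km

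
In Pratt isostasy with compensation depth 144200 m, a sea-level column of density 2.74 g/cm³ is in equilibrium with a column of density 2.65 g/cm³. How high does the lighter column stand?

4900 m

ρ_ref D = ρ (D + h) → h = D (ρ_ref − ρ)/ρ.
h = 144200 m × (2.74 − 2.65)/2.65 = 4900 m.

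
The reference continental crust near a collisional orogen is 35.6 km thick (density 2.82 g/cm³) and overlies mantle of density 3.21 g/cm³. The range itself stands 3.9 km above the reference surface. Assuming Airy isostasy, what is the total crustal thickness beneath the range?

Root depth r = h ρ_c / (ρ_m − ρ_c) = 3.9 km × 2.82 / 0.39 = 28.2 km.
Total thickness = T + h + r = 35.6 km + 3.9 km + 28.2 km = 67.7 km.

67.7 km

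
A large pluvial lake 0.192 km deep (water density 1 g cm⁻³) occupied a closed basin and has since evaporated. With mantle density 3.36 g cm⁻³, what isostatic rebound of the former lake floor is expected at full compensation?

u = d ρ_w/ρ_m = 0.192 km × 1/3.36 = 0.0571 km.

0.0571 km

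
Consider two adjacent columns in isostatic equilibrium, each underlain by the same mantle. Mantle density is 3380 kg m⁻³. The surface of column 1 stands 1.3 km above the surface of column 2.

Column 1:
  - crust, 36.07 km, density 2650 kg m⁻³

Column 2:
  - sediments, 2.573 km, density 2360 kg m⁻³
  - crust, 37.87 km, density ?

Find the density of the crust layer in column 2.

Take the compensation level at the base of the deeper column (depth z_c below the surface of column 1) and equate Σ ρ_i t_i down to z_c; mantle fills any gap and the z_c terms cancel.
Column 1: 36.07×2650 + (z_c − 36.07)×3380
Column 2: 1.3×0 + 2.573×2360 + 37.87×ρ + (z_c − 1.3 − 40.443)×3380
The z_c×3380 term appears on both sides and cancels. Collect the known terms of each column as K = Σ(ρt)_known − 3380 × (depth of known layers): K_1 = 95585.5 − 3380×36.07 = −26331.1; K_2 = 6072.28 − 3380×(1.3 + 40.443) = −135019.06.
Balance: K_1 = K_2 + 37.87×ρ, so ρ = (K_1 − K_2)/37.87 = 108688/37.87 = 2870 kg m⁻³.

2870 kg m⁻³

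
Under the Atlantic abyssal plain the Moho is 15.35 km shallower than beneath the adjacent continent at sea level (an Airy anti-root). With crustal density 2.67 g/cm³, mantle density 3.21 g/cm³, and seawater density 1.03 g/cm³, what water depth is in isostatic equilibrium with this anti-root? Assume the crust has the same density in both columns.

Replacing a thickness d of crust by seawater at the top must be balanced by replacing crust with mantle at the base: d (ρ_c − ρ_w) = a (ρ_m − ρ_c).
d = a (ρ_m − ρ_c)/(ρ_c − ρ_w) = 15.35 km × 0.54/1.64 = 5.05 km.

5.05 km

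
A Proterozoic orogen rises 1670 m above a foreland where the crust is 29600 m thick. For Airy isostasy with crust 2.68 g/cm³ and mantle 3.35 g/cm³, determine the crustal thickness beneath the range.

Root depth r = h ρ_c / (ρ_m − ρ_c) = 1670 m × 2.68 / 0.67 = 6680 m.
Total thickness = T + h + r = 29600 m + 1670 m + 6680 m = 38000 m.

38000 m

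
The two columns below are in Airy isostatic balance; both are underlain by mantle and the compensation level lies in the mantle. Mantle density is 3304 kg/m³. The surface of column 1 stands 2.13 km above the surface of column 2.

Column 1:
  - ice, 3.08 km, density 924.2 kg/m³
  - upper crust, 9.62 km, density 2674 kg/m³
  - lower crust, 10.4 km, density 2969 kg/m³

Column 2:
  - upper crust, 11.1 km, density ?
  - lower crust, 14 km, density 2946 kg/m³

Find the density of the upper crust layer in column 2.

2870 kg/m³

Take the compensation level at the base of the deeper column (depth z_c below the surface of column 1) and equate Σ ρ_i t_i down to z_c; mantle fills any gap and the z_c terms cancel.
Column 1: 3.08×924.2 + 9.62×2674 + 10.4×2969 + (z_c − 23.1)×3304
Column 2: 2.13×0 + 11.1×ρ + 14×2946 + (z_c − 2.13 − 25.1)×3304
The z_c×3304 term appears on both sides and cancels. Collect the known terms of each column as K = Σ(ρt)_known − 3304 × (depth of known layers): K_1 = 59448.016 − 3304×23.1 = −16874.384; K_2 = 41244 − 3304×(2.13 + 25.1) = −48723.92.
Balance: K_1 = K_2 + 11.1×ρ, so ρ = (K_1 − K_2)/11.1 = 31849.5/11.1 = 2870 kg/m³.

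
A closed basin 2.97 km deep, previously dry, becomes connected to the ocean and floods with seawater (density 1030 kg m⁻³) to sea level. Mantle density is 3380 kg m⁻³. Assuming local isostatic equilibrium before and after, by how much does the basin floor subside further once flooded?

After flooding the water column is d + s deep. Its weight must equal the weight of mantle displaced by the extra subsidence s: (d + s) ρ_w = s ρ_m.
s = d ρ_w / (ρ_m − ρ_w) = 2.97 km × 1030/(3380 − 1030) = 1.3 km.

1.3 km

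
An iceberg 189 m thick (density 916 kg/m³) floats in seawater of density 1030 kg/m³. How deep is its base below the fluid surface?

168 m

Draft d = t ρ_obj/ρ_fluid = 189 m × 916/1030 = 168 m.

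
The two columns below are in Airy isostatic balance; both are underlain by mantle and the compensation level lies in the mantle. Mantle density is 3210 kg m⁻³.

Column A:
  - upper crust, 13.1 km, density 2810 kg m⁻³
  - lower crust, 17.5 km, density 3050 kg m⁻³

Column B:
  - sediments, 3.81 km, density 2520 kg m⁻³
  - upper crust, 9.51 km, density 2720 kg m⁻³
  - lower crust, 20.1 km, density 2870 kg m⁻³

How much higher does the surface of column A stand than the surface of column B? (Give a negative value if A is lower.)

−1.89 km

For any compensation level in the mantle, the mantle terms cancel and isostasy reduces to e = (Σt_A − Σt_B) − (Σ(ρt)_A − Σ(ρt)_B) / ρ_m.
Σt_A = 30.6 km; Σt_B = 33.42 km; Σ(ρt)_A = 90186; Σ(ρt)_B = 93155.4 (in km·kg m⁻³).
e = (30.6 − 33.42) − (90186 − 93155.4) / 3210 = −1.89 km.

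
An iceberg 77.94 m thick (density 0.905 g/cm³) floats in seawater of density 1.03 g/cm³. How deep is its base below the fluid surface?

Draft d = t ρ_obj/ρ_fluid = 77.94 m × 0.905/1.03 = 68.5 m.

68.5 m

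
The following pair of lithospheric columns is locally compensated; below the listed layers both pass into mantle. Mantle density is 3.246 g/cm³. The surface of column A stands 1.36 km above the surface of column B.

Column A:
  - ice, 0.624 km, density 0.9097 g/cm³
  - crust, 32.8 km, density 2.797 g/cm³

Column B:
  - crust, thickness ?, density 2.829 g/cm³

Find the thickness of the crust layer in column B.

28.2 km

Take the compensation level at the base of the deeper column (depth z_c below the surface of column A) and equate Σ ρ_i t_i down to z_c; mantle fills any gap and the z_c terms cancel.
Column A: 0.624×0.9097 + 32.8×2.797 + (z_c − 33.424)×3.246
Column B: 1.36×0 + x×2.829 + (z_c − 1.36 − 0 − x)×3.246
The z_c×3.246 term appears on both sides and cancels. Collect the known terms of each column as K = Σ(ρt)_known − 3.246 × (depth of known layers): K_A = 92.3092528 − 3.246×33.424 = −16.1850512; K_B = 0 − 3.246×(1.36 + 0) = −4.41456.
Balance: K_A = K_B − x×(3.246 − 2.829), so x = (K_B − K_A)/(3.246 − 2.829) = 11.7705/0.417 = 28.2 km.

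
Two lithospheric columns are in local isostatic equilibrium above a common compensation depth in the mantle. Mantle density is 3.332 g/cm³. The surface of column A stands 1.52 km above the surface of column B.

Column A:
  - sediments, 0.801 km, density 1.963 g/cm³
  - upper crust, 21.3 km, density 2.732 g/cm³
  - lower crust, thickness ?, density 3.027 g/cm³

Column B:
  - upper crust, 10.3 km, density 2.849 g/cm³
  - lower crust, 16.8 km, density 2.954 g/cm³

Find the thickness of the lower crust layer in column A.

8.24 km

Take the compensation level at the base of the deeper column (depth z_c below the surface of column A) and equate Σ ρ_i t_i down to z_c; mantle fills any gap and the z_c terms cancel.
Column A: 0.801×1.963 + 21.3×2.732 + x×3.027 + (z_c − 22.101 − x)×3.332
Column B: 1.52×0 + 10.3×2.849 + 16.8×2.954 + (z_c − 1.52 − 27.1)×3.332
The z_c×3.332 term appears on both sides and cancels. Collect the known terms of each column as K = Σ(ρt)_known − 3.332 × (depth of known layers): K_A = 59.763963 − 3.332×22.101 = −13.876569; K_B = 78.9719 − 3.332×(1.52 + 27.1) = −16.38994.
Balance: K_A − x×(3.332 − 3.027) = K_B, so x = (K_A − K_B)/(3.332 − 3.027) = 2.51337/0.305 = 8.24 km.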